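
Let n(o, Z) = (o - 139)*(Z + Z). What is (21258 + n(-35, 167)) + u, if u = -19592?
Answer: -56450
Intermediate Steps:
n(o, Z) = 2*Z*(-139 + o) (n(o, Z) = (-139 + o)*(2*Z) = 2*Z*(-139 + o))
(21258 + n(-35, 167)) + u = (21258 + 2*167*(-139 - 35)) - 19592 = (21258 + 2*167*(-174)) - 19592 = (21258 - 58116) - 19592 = -36858 - 19592 = -56450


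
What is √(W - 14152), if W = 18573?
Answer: √4421 ≈ 66.491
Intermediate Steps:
√(W - 14152) = √(18573 - 14152) = √4421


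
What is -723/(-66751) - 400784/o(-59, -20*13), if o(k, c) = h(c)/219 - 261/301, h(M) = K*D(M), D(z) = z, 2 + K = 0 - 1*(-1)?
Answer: -1763513377132473/1408512851 ≈ -1.2520e+6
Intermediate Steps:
K = -1 (K = -2 + (0 - 1*(-1)) = -2 + (0 + 1) = -2 + 1 = -1)
h(M) = -M
o(k, c) = -261/301 - c/219 (o(k, c) = -c/219 - 261/301 = -261/301 - c/219)
-723/(-66751) - 400784/o(-59, -20*13) = -723/(-66751) - 400784/(-261/301 - (-20)*13/219) = -723*(-1/66751) - 400784/(-261/301 - 1/219*(-260)) = 723/66751 - 400784/(-261/301 + 260/219) = 723/66751 - 400784/21101/65919 = 723/66751 - 400784*65919/21101 = 723/66751 - 26419280496/21101 = -1763513377132473/1408512851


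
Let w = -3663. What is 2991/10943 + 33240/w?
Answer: -117596429/13361403 ≈ -8.8012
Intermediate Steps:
2991/10943 + 33240/w = 2991/10943 + 33240/(-3663) = 2991*(1/10943) + 33240*(-1/3663) = 2991/10943 - 11080/1221 = -117596429/13361403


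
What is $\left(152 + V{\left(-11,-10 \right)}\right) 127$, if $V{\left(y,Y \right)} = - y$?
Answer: $20701$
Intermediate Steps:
$\left(152 + V{\left(-11,-10 \right)}\right) 127 = \left(152 - -11\right) 127 = \left(152 + 11\right) 127 = 163 \cdot 127 = 20701$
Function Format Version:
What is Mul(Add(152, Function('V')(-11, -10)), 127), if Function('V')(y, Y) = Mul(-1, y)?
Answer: 20701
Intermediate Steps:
Mul(Add(152, Function('V')(-11, -10)), 127) = Mul(Add(152, Mul(-1, -11)), 127) = Mul(Add(152, 11), 127) = Mul(163, 127) = 20701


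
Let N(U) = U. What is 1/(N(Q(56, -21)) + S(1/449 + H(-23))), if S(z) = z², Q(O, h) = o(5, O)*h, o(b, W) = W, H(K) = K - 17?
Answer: 201601/85442905 ≈ 0.0023595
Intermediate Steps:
H(K) = -17 + K
Q(O, h) = O*h
1/(N(Q(56, -21)) + S(1/449 + H(-23))) = 1/(56*(-21) + (1/449 + (-17 - 23))²) = 1/(-1176 + (1/449 - 40)²) = 1/(-1176 + (-17959/449)²) = 1/(-1176 + 322525681/201601) = 1/(85442905/201601) = 201601/85442905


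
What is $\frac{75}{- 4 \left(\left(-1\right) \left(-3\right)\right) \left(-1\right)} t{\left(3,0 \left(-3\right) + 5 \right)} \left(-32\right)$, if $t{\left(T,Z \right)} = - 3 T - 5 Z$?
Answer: $6800$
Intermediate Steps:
$t{\left(T,Z \right)} = - 5 Z - 3 T$
$\frac{75}{- 4 \left(\left(-1\right) \left(-3\right)\right) \left(-1\right)} t{\left(3,0 \left(-3\right) + 5 \right)} \left(-32\right) = \frac{75}{- 4 \left(\left(-1\right) \left(-3\right)\right) \left(-1\right)} \left(- 5 \left(0 \left(-3\right) + 5\right) - 9\right) \left(-32\right) = \frac{75}{\left(-4\right) 3 \left(-1\right)} \left(- 5 \left(0 + 5\right) - 9\right) \left(-32\right) = \frac{75}{\left(-12\right) \left(-1\right)} \left(\left(-5\right) 5 - 9\right) \left(-32\right) = \frac{75}{12} \left(-25 - 9\right) \left(-32\right) = 75 \cdot \frac{1}{12} \left(-34\right) \left(-32\right) = \frac{25}{4} \left(-34\right) \left(-32\right) = \left(- \frac{425}{2}\right) \left(-32\right) = 6800$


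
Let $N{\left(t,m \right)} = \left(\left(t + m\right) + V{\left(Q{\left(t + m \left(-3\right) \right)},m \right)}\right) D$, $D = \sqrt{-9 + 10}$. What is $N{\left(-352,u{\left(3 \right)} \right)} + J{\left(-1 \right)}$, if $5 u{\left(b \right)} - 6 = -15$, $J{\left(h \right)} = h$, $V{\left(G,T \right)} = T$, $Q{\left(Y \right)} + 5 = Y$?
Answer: $- \frac{1783}{5} \approx -356.6$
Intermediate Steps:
$Q{\left(Y \right)} = -5 + Y$
$D = 1$ ($D = \sqrt{1} = 1$)
$u{\left(b \right)} = - \frac{9}{5}$ ($u{\left(b \right)} = \frac{6}{5} + \frac{1}{5} \left(-15\right) = \frac{6}{5} - 3 = - \frac{9}{5}$)
$N{\left(t,m \right)} = t + 2 m$ ($N{\left(t,m \right)} = \left(\left(t + m\right) + m\right) 1 = \left(\left(m + t\right) + m\right) 1 = \left(t + 2 m\right) 1 = t + 2 m$)
$N{\left(-352,u{\left(3 \right)} \right)} + J{\left(-1 \right)} = \left(-352 + 2 \left(- \frac{9}{5}\right)\right) - 1 = \left(-352 - \frac{18}{5}\right) - 1 = - \frac{1778}{5} - 1 = - \frac{1783}{5}$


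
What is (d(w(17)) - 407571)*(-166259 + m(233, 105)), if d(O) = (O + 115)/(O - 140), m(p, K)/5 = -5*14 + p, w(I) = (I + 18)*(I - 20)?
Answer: 3304078980564/49 ≈ 6.7430e+10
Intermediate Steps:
w(I) = (-20 + I)*(18 + I) (w(I) = (18 + I)*(-20 + I) = (-20 + I)*(18 + I))
m(p, K) = -350 + 5*p (m(p, K) = 5*(-5*14 + p) = 5*(-70 + p) = -350 + 5*p)
d(O) = (115 + O)/(-140 + O)
(d(w(17)) - 407571)*(-166259 + m(233, 105)) = ((115 + (-360 + 17² - 2*17))/(-140 + (-360 + 17² - 2*17)) - 407571)*(-166259 + (-350 + 5*233)) = ((115 + (-360 + 289 - 34))/(-140 + (-360 + 289 - 34)) - 407571)*(-166259 + (-350 + 1165)) = ((115 - 105)/(-140 - 105) - 407571)*(-166259 + 815) = (10/(-245) - 407571)*(-165444) = (-1/245*10 - 407571)*(-165444) = (-2/49 - 407571)*(-165444) = -19970981/49*(-165444) = 3304078980564/49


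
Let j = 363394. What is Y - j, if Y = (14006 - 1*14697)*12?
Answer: -371686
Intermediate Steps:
Y = -8292 (Y = (14006 - 14697)*12 = -691*12 = -8292)
Y - j = -8292 - 1*363394 = -8292 - 363394 = -371686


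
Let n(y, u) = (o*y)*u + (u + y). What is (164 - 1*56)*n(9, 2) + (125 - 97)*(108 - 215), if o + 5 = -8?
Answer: -27080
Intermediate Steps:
o = -13 (o = -5 - 8 = -13)
n(y, u) = u + y - 13*u*y (n(y, u) = (-13*y)*u + (u + y) = -13*u*y + (u + y) = u + y - 13*u*y)
(164 - 1*56)*n(9, 2) + (125 - 97)*(108 - 215) = (164 - 1*56)*(2 + 9 - 13*2*9) + (125 - 97)*(108 - 215) = (164 - 56)*(2 + 9 - 234) + 28*(-107) = 108*(-223) - 2996 = -24084 - 2996 = -27080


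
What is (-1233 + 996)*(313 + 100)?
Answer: -97881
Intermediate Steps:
(-1233 + 996)*(313 + 100) = -237*413 = -97881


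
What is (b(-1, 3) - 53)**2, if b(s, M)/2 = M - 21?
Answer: 7921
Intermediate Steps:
b(s, M) = -42 + 2*M (b(s, M) = 2*(M - 21) = 2*(-21 + M) = -42 + 2*M)
(b(-1, 3) - 53)**2 = ((-42 + 2*3) - 53)**2 = ((-42 + 6) - 53)**2 = (-36 - 53)**2 = (-89)**2 = 7921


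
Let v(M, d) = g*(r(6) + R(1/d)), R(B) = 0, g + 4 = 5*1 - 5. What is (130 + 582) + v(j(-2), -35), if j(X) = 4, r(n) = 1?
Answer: 708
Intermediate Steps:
g = -4 (g = -4 + (5*1 - 5) = -4 + (5 - 5) = -4 + 0 = -4)
v(M, d) = -4 (v(M, d) = -4*(1 + 0) = -4*1 = -4)
(130 + 582) + v(j(-2), -35) = (130 + 582) - 4 = 712 - 4 = 708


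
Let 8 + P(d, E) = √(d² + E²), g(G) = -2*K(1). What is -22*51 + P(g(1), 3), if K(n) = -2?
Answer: -1125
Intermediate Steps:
g(G) = 4 (g(G) = -2*(-2) = 4)
P(d, E) = -8 + √(E² + d²) (P(d, E) = -8 + √(d² + E²) = -8 + √(E² + d²))
-22*51 + P(g(1), 3) = -22*51 + (-8 + √(3² + 4²)) = -1122 + (-8 + √(9 + 16)) = -1122 + (-8 + √25) = -1122 + (-8 + 5) = -1122 - 3 = -1125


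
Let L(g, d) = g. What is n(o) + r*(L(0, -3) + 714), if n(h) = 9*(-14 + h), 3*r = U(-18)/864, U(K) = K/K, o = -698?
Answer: -2768137/432 ≈ -6407.7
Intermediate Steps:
U(K) = 1
r = 1/2592 (r = (1/864)/3 = (1*(1/864))/3 = (⅓)*(1/864) = 1/2592 ≈ 0.00038580)
n(h) = -126 + 9*h
n(o) + r*(L(0, -3) + 714) = (-126 + 9*(-698)) + (0 + 714)/2592 = (-126 - 6282) + (1/2592)*714 = -6408 + 119/432 = -2768137/432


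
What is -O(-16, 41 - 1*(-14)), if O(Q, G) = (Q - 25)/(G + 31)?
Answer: 41/86 ≈ 0.47674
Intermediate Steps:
O(Q, G) = (-25 + Q)/(31 + G)
-O(-16, 41 - 1*(-14)) = -(-25 - 16)/(31 + (41 - 1*(-14))) = -(-41)/(31 + (41 + 14)) = -(-41)/(31 + 55) = -(-41)/86 = -1*(-41/86) = 41/86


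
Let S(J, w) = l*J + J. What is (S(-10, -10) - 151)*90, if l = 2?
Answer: -16290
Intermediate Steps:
S(J, w) = 3*J (S(J, w) = 2*J + J = 3*J)
(S(-10, -10) - 151)*90 = (3*(-10) - 151)*90 = (-30 - 151)*90 = -181*90 = -16290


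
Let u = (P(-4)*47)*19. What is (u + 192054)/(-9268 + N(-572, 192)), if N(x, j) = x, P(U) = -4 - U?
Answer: -32009/1640 ≈ -19.518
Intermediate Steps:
u = 0 (u = ((-4 - 1*(-4))*47)*19 = ((-4 + 4)*47)*19 = (0*47)*19 = 0*19 = 0)
(u + 192054)/(-9268 + N(-572, 192)) = (0 + 192054)/(-9268 - 572) = 192054/(-9840) = 192054*(-1/9840) = -32009/1640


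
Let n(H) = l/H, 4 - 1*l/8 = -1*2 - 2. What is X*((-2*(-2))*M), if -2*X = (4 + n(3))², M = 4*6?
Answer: -92416/3 ≈ -30805.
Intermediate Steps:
l = 64 (l = 32 - 8*(-1*2 - 2) = 32 - 8*(-2 - 2) = 32 - 8*(-4) = 32 + 32 = 64)
M = 24
n(H) = 64/H
X = -2888/9 (X = -(4 + 64/3)²/2 = -(76/3)²/2 = -½*5776/9 = -2888/9 ≈ -320.89)
X*((-2*(-2))*M) = -2888*(-2*(-2))*24/9 = -11552*24/9 = -2888/9*96 = -92416/3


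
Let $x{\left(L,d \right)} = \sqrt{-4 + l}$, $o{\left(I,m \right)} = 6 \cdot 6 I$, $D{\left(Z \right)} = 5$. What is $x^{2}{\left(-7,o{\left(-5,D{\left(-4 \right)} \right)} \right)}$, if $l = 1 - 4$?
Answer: $-7$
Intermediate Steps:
$l = -3$ ($l = 1 - 4 = -3$)
$o{\left(I,m \right)} = 36 I$
$x{\left(L,d \right)} = i \sqrt{7}$ ($x{\left(L,d \right)} = \sqrt{-4 - 3} = \sqrt{-7} = i \sqrt{7}$)
$x^{2}{\left(-7,o{\left(-5,D{\left(-4 \right)} \right)} \right)} = \left(i \sqrt{7}\right)^{2} = -7$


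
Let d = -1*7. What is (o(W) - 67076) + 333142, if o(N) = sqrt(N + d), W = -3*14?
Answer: 266066 + 7*I ≈ 2.6607e+5 + 7.0*I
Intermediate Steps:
d = -7
W = -42
o(N) = sqrt(-7 + N) (o(N) = sqrt(N - 7) = sqrt(-7 + N))
(o(W) - 67076) + 333142 = (sqrt(-7 - 42) - 67076) + 333142 = (sqrt(-49) - 67076) + 333142 = (7*I - 67076) + 333142 = (-67076 + 7*I) + 333142 = 266066 + 7*I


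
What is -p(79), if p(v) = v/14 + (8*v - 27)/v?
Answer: -14711/1106 ≈ -13.301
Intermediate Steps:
p(v) = v/14 + (-27 + 8*v)/v (p(v) = v*(1/14) + (-27 + 8*v)/v = v/14 + (-27 + 8*v)/v)
-p(79) = -(8 - 27/79 + (1/14)*79) = -(8 - 27*1/79 + 79/14) = -(8 - 27/79 + 79/14) = -1*14711/1106 = -14711/1106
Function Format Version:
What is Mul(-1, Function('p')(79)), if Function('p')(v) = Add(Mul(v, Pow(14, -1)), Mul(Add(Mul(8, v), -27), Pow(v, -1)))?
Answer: Rational(-14711, 1106) ≈ -13.301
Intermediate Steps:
Function('p')(v) = Add(Mul(Rational(1, 14), v), Mul(Pow(v, -1), Add(-27, Mul(8, v)))) (Function('p')(v) = Add(Mul(v, Rational(1, 14)), Mul(Add(-27, Mul(8, v)), Pow(v, -1))) = Add(Mul(Rational(1, 14), v), Mul(Pow(v, -1), Add(-27, Mul(8, v)))))
Mul(-1, Function('p')(79)) = Mul(-1, Add(8, Mul(-27, Pow(79, -1)), Mul(Rational(1, 14), 79))) = Mul(-1, Add(8, Mul(-27, Rational(1, 79)), Rational(79, 14))) = Mul(-1, Add(8, Rational(-27, 79), Rational(79, 14))) = Mul(-1, Rational(14711, 1106)) = Rational(-14711, 1106)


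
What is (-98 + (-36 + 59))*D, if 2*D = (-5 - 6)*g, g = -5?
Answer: -4125/2 ≈ -2062.5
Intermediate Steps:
D = 55/2 (D = ((-5 - 6)*(-5))/2 = (-11*(-5))/2 = (½)*55 = 55/2 ≈ 27.500)
(-98 + (-36 + 59))*D = (-98 + (-36 + 59))*(55/2) = (-98 + 23)*(55/2) = -75*55/2 = -4125/2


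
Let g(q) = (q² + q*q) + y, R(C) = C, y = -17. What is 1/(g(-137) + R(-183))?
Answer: 1/37338 ≈ 2.6782e-5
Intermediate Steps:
g(q) = -17 + 2*q² (g(q) = (q² + q*q) - 17 = (q² + q²) - 17 = 2*q² - 17 = -17 + 2*q²)
1/(g(-137) + R(-183)) = 1/((-17 + 2*(-137)²) - 183) = 1/((-17 + 2*18769) - 183) = 1/((-17 + 37538) - 183) = 1/(37521 - 183) = 1/37338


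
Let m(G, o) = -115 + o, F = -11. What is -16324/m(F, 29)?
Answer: 8162/43 ≈ 189.81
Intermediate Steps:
-16324/m(F, 29) = -16324/(-115 + 29) = -16324/(-86) = -16324*(-1/86) = 8162/43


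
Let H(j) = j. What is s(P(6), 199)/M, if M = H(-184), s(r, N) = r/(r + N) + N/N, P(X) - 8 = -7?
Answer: -201/36800 ≈ -0.0054620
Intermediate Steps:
P(X) = 1 (P(X) = 8 - 7 = 1)
s(r, N) = 1 + r/(N + r) (s(r, N) = r/(N + r) + 1 = 1 + r/(N + r))
M = -184
s(P(6), 199)/M = ((199 + 2*1)/(199 + 1))/(-184) = ((199 + 2)/200)*(-1/184) = ((1/200)*201)*(-1/184) = (201/200)*(-1/184) = -201/36800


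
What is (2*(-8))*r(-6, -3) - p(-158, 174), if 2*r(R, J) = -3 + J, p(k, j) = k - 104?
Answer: 310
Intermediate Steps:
p(k, j) = -104 + k
r(R, J) = -3/2 + J/2 (r(R, J) = (-3 + J)/2 = -3/2 + J/2)
(2*(-8))*r(-6, -3) - p(-158, 174) = (2*(-8))*(-3/2 + (½)*(-3)) - (-104 - 158) = -16*(-3/2 - 3/2) - 1*(-262) = -16*(-3) + 262 = 48 + 262 = 310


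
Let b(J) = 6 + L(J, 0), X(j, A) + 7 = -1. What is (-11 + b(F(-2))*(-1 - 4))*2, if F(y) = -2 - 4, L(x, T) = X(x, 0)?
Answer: -2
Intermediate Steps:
X(j, A) = -8 (X(j, A) = -7 - 1 = -8)
L(x, T) = -8
F(y) = -6
b(J) = -2 (b(J) = 6 - 8 = -2)
(-11 + b(F(-2))*(-1 - 4))*2 = (-11 - 2*(-1 - 4))*2 = (-11 - 2*(-5))*2 = (-11 + 10)*2 = -1*2 = -2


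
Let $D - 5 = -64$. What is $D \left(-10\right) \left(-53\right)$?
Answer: $-31270$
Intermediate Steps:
$D = -59$ ($D = 5 - 64 = -59$)
$D \left(-10\right) \left(-53\right) = \left(-59\right) \left(-10\right) \left(-53\right) = 590 \left(-53\right) = -31270$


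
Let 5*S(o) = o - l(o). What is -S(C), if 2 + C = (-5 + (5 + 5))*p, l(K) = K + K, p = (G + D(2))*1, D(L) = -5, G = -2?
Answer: -37/5 ≈ -7.4000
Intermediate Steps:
p = -7 (p = (-2 - 5)*1 = -7*1 = -7)
l(K) = 2*K
C = -37 (C = -2 + (-5 + (5 + 5))*(-7) = -2 + (-5 + 10)*(-7) = -2 + 5*(-7) = -2 - 35 = -37)
S(o) = -o/5 (S(o) = (o - 2*o)/5 = (-o)/5 = -o/5)
-S(C) = -(-1)*(-37)/5 = -1*37/5 = -37/5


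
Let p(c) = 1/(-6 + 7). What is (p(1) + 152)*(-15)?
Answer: -2295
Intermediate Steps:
p(c) = 1 (p(c) = 1/1 = 1)
(p(1) + 152)*(-15) = (1 + 152)*(-15) = 153*(-15) = -2295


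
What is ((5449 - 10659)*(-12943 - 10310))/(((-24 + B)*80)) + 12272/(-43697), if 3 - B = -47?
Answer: 529378431085/9088976 ≈ 58244.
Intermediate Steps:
B = 50 (B = 3 - 1*(-47) = 3 + 47 = 50)
((5449 - 10659)*(-12943 - 10310))/(((-24 + B)*80)) + 12272/(-43697) = ((5449 - 10659)*(-12943 - 10310))/(((-24 + 50)*80)) + 12272/(-43697) = (-5210*(-23253))/((26*80)) + 12272*(-1/43697) = 121148130/2080 - 12272/43697 = 121148130*(1/2080) - 12272/43697 = 12114813/208 - 12272/43697 = 529378431085/9088976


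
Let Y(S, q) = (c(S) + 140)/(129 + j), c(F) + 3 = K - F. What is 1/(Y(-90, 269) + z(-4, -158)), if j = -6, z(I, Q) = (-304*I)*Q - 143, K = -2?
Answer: -41/7883036 ≈ -5.2010e-6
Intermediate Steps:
z(I, Q) = -143 - 304*I*Q (z(I, Q) = -304*I*Q - 143 = -143 - 304*I*Q)
c(F) = -5 - F (c(F) = -3 + (-2 - F) = -5 - F)
Y(S, q) = 45/41 - S/123 (Y(S, q) = ((-5 - S) + 140)/(129 - 6) = (135 - S)/123 = (135 - S)*(1/123) = 45/41 - S/123)
1/(Y(-90, 269) + z(-4, -158)) = 1/((45/41 - 1/123*(-90)) + (-143 - 304*(-4)*(-158))) = 1/((45/41 + 30/41) + (-143 - 192128)) = 1/(75/41 - 192271) = 1/(-7883036/41) = -41/7883036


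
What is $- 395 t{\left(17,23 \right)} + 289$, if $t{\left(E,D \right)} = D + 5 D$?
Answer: $-54221$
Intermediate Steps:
$t{\left(E,D \right)} = 6 D$
$- 395 t{\left(17,23 \right)} + 289 = - 395 \cdot 6 \cdot 23 + 289 = \left(-395\right) 138 + 289 = -54510 + 289 = -54221$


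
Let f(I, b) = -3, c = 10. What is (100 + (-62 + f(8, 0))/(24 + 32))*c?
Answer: 27675/28 ≈ 988.39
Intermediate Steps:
(100 + (-62 + f(8, 0))/(24 + 32))*c = (100 + (-62 - 3)/(24 + 32))*10 = (100 - 65/56)*10 = (5535/56)*10 = 27675/28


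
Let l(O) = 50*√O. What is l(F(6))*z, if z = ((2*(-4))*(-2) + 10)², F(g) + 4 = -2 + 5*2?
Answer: 67600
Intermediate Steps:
F(g) = 4 (F(g) = -4 + (-2 + 5*2) = -4 + (-2 + 10) = -4 + 8 = 4)
z = 676 (z = (-8*(-2) + 10)² = (16 + 10)² = 26² = 676)
l(F(6))*z = (50*√4)*676 = (50*2)*676 = 100*676 = 67600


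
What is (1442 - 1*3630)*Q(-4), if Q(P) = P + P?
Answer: 17504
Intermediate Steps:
Q(P) = 2*P
(1442 - 1*3630)*Q(-4) = (1442 - 1*3630)*(2*(-4)) = (1442 - 3630)*(-8) = -2188*(-8) = 17504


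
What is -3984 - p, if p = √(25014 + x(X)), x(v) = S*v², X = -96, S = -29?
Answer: -3984 - 5*I*√9690 ≈ -3984.0 - 492.19*I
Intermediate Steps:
x(v) = -29*v²
p = 5*I*√9690 (p = √(25014 - 29*(-96)²) = √(25014 - 29*9216) = √(25014 - 267264) = √(-242250) = 5*I*√9690 ≈ 492.19*I)
-3984 - p = -3984 - 5*I*√9690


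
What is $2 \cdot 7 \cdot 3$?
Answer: $42$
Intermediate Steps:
$2 \cdot 7 \cdot 3 = 14 \cdot 3 = 42$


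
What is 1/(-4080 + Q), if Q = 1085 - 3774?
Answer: -1/6769 ≈ -0.00014773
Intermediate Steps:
Q = -2689
1/(-4080 + Q) = 1/(-4080 - 2689) = 1/(-6769) = -1/6769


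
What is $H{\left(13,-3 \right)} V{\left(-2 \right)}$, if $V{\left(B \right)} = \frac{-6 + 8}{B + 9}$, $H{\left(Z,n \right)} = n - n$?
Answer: $0$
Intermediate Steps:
$H{\left(Z,n \right)} = 0$
$V{\left(B \right)} = \frac{2}{9 + B}$
$H{\left(13,-3 \right)} V{\left(-2 \right)} = 0 \frac{2}{9 - 2} = 0 \cdot \frac{2}{7} = 0$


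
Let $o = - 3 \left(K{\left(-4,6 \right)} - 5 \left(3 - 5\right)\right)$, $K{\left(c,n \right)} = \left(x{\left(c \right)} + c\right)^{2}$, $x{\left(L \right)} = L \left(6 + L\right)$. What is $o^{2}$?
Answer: $213444$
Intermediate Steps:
$K{\left(c,n \right)} = \left(c + c \left(6 + c\right)\right)^{2}$ ($K{\left(c,n \right)} = \left(c \left(6 + c\right) + c\right)^{2} = \left(c + c \left(6 + c\right)\right)^{2}$)
$o = -462$ ($o = - 3 \left(\left(-4\right)^{2} \left(7 - 4\right)^{2} - 5 \left(3 - 5\right)\right) = - 3 \left(16 \cdot 3^{2} - -10\right) = - 3 \left(16 \cdot 9 + 10\right) = - 3 \left(144 + 10\right) = \left(-3\right) 154 = -462$)
$o^{2} = \left(-462\right)^{2} = 213444$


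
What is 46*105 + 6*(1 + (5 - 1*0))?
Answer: 4866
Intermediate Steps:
46*105 + 6*(1 + (5 - 1*0)) = 4830 + 6*(1 + (5 + 0)) = 4830 + 6*(1 + 5) = 4830 + 6*6 = 4830 + 36 = 4866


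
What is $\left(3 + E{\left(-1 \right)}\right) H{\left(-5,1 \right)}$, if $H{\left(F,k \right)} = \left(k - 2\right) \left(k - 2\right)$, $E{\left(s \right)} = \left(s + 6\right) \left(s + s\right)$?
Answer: $-7$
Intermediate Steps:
$E{\left(s \right)} = 2 s \left(6 + s\right)$ ($E{\left(s \right)} = \left(6 + s\right) 2 s = 2 s \left(6 + s\right)$)
$H{\left(F,k \right)} = \left(-2 + k\right)^{2}$ ($H{\left(F,k \right)} = \left(-2 + k\right) \left(-2 + k\right) = \left(-2 + k\right)^{2}$)
$\left(3 + E{\left(-1 \right)}\right) H{\left(-5,1 \right)} = \left(3 + 2 \left(-1\right) \left(6 - 1\right)\right) \left(-2 + 1\right)^{2} = \left(3 + 2 \left(-1\right) 5\right) \left(-1\right)^{2} = \left(3 - 10\right) 1 = \left(-7\right) 1 = -7$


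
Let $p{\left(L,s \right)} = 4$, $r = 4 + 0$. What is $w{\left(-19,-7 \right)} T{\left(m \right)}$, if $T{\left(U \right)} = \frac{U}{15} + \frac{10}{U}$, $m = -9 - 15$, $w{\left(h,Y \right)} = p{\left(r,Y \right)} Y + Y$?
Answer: $\frac{847}{12} \approx 70.583$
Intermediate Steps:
$r = 4$
$w{\left(h,Y \right)} = 5 Y$ ($w{\left(h,Y \right)} = 4 Y + Y = 5 Y$)
$m = -24$
$T{\left(U \right)} = \frac{10}{U} + \frac{U}{15}$ ($T{\left(U \right)} = U \frac{1}{15} + \frac{10}{U} = \frac{U}{15} + \frac{10}{U} = \frac{10}{U} + \frac{U}{15}$)
$w{\left(-19,-7 \right)} T{\left(m \right)} = 5 \left(-7\right) \left(\frac{10}{-24} + \frac{1}{15} \left(-24\right)\right) = - 35 \left(10 \left(- \frac{1}{24}\right) - \frac{8}{5}\right) = - 35 \left(- \frac{5}{12} - \frac{8}{5}\right) = \left(-35\right) \left(- \frac{121}{60}\right) = \frac{847}{12}$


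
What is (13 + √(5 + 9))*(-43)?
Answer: -559 - 43*√14 ≈ -719.89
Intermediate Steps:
(13 + √(5 + 9))*(-43) = (13 + √14)*(-43) = -559 - 43*√14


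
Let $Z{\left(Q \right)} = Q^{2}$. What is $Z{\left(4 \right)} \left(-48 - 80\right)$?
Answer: $-2048$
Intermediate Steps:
$Z{\left(4 \right)} \left(-48 - 80\right) = 4^{2} \left(-48 - 80\right) = 16 \left(-128\right) = -2048$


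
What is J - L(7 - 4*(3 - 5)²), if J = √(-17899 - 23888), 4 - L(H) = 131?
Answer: 127 + 3*I*√4643 ≈ 127.0 + 204.42*I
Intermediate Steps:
L(H) = -127 (L(H) = 4 - 1*131 = 4 - 131 = -127)
J = 3*I*√4643 (J = √(-41787) = 3*I*√4643 ≈ 204.42*I)
J - L(7 - 4*(3 - 5)²) = 3*I*√4643 - 1*(-127) = 3*I*√4643 + 127 = 127 + 3*I*√4643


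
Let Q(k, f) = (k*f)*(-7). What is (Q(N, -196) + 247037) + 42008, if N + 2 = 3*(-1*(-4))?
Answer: 302765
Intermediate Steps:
N = 10 (N = -2 + 3*(-1*(-4)) = -2 + 3*4 = -2 + 12 = 10)
Q(k, f) = -7*f*k (Q(k, f) = (f*k)*(-7) = -7*f*k)
(Q(N, -196) + 247037) + 42008 = (-7*(-196)*10 + 247037) + 42008 = (13720 + 247037) + 42008 = 260757 + 42008 = 302765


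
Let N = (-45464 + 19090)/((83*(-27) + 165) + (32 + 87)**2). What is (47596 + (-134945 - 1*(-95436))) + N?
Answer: 97705021/12085 ≈ 8084.8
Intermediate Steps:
N = -26374/12085 (N = -26374/((-2241 + 165) + 119**2) = -26374/(-2076 + 14161) = -26374/12085 ≈ -2.1824)
(47596 + (-134945 - 1*(-95436))) + N = (47596 + (-134945 - 1*(-95436))) - 26374/12085 = (47596 + (-134945 + 95436)) - 26374/12085 = (47596 - 39509) - 26374/12085 = 8087 - 26374/12085 = 97705021/12085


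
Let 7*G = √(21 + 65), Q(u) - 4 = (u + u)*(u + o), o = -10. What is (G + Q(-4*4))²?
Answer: (5852 + √86)²/49 ≈ 7.0111e+5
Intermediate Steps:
Q(u) = 4 + 2*u*(-10 + u) (Q(u) = 4 + (u + u)*(u - 10) = 4 + (2*u)*(-10 + u) = 4 + 2*u*(-10 + u))
G = √86/7 (G = √(21 + 65)/7 = √86/7 ≈ 1.3248)
(G + Q(-4*4))² = (√86/7 + (4 - (-80)*4 + 2*(-4*4)²))² = (√86/7 + (4 - 20*(-16) + 2*(-16)²))² = (√86/7 + (4 + 320 + 2*256))² = (√86/7 + (4 + 320 + 512))² = (√86/7 + 836)² = (836 + √86/7)²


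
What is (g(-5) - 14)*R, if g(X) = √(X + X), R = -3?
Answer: 42 - 3*I*√10 ≈ 42.0 - 9.4868*I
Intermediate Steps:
g(X) = √2*√X (g(X) = √(2*X) = √2*√X)
(g(-5) - 14)*R = (√2*√(-5) - 14)*(-3) = (√2*(I*√5) - 14)*(-3) = (I*√10 - 14)*(-3) = (-14 + I*√10)*(-3) = 42 - 3*I*√10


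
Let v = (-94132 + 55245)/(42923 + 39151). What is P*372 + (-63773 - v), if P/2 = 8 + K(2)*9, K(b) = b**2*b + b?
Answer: 750113173/82074 ≈ 9139.5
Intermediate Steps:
K(b) = b + b**3 (K(b) = b**3 + b = b + b**3)
v = -38887/82074 ≈ -0.47380
P = 196 (P = 2*(8 + (2 + 2**3)*9) = 2*(8 + (2 + 8)*9) = 2*(8 + 10*9) = 2*(8 + 90) = 2*98 = 196)
P*372 + (-63773 - v) = 196*372 + (-63773 - 1*(-38887/82074)) = 72912 + (-63773 + 38887/82074) = 72912 - 5234066315/82074 = 750113173/82074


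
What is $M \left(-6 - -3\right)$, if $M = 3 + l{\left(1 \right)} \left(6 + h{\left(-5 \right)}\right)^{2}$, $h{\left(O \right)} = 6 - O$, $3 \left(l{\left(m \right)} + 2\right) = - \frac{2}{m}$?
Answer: $2303$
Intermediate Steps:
$l{\left(m \right)} = -2 - \frac{2}{3 m}$ ($l{\left(m \right)} = -2 + \frac{\left(-2\right) \frac{1}{m}}{3} = -2 - \frac{2}{3 m}$)
$M = - \frac{2303}{3}$ ($M = 3 + \left(-2 - \frac{2}{3 \cdot 1}\right) \left(6 + \left(6 - -5\right)\right)^{2} = 3 + \left(-2 - \frac{2}{3}\right) \left(6 + \left(6 + 5\right)\right)^{2} = 3 + \left(-2 - \frac{2}{3}\right) \left(6 + 11\right)^{2} = 3 - \frac{8 \cdot 17^{2}}{3} = 3 - \frac{2312}{3} = - \frac{2303}{3} \approx -767.67$)
$M \left(-6 - -3\right) = - \frac{2303 \left(-6 - -3\right)}{3} = - \frac{2303 \left(-6 + 3\right)}{3} = \left(- \frac{2303}{3}\right) \left(-3\right) = 2303$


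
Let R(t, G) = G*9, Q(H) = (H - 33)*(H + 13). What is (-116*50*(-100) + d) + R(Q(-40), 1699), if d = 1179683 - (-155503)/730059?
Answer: 1295835898969/730059 ≈ 1.7750e+6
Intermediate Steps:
Q(H) = (-33 + H)*(13 + H)
R(t, G) = 9*G
d = 861238346800/730059 (d = 1179683 - (-155503)/730059 = 1179683 - 1*(-155503/730059) = 1179683 + 155503/730059 = 861238346800/730059 ≈ 1.1797e+6)
(-116*50*(-100) + d) + R(Q(-40), 1699) = (-116*50*(-100) + 861238346800/730059) + 9*1699 = (-5800*(-100) + 861238346800/730059) + 15291 = (580000 + 861238346800/730059) + 15291 = 1284672566800/730059 + 15291 = 1295835898969/730059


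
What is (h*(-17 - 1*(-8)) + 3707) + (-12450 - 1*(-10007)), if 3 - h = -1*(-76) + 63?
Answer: 2488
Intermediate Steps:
h = -136 (h = 3 - (-1*(-76) + 63) = 3 - (76 + 63) = 3 - 1*139 = 3 - 139 = -136)
(h*(-17 - 1*(-8)) + 3707) + (-12450 - 1*(-10007)) = (-136*(-17 - 1*(-8)) + 3707) + (-12450 - 1*(-10007)) = (-136*(-17 + 8) + 3707) + (-12450 + 10007) = (-136*(-9) + 3707) - 2443 = (1224 + 3707) - 2443 = 4931 - 2443 = 2488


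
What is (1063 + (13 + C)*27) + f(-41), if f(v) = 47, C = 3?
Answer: 1542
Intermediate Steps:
(1063 + (13 + C)*27) + f(-41) = (1063 + (13 + 3)*27) + 47 = (1063 + 16*27) + 47 = (1063 + 432) + 47 = 1495 + 47 = 1542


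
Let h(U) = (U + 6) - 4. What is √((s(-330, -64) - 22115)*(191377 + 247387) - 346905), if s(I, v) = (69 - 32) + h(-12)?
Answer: I*√9691766137 ≈ 98447.0*I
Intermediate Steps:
h(U) = 2 + U (h(U) = (6 + U) - 4 = 2 + U)
s(I, v) = 27 (s(I, v) = (69 - 32) + (2 - 12) = 37 - 10 = 27)
√((s(-330, -64) - 22115)*(191377 + 247387) - 346905) = √((27 - 22115)*(191377 + 247387) - 346905) = √(-22088*438764 - 346905) = √(-9691419232 - 346905) = √(-9691766137) = I*√9691766137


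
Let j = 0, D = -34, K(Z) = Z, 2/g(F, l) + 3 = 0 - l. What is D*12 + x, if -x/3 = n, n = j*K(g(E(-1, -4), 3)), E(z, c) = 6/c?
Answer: -408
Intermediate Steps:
g(F, l) = 2/(-3 - l) (g(F, l) = 2/(-3 + (0 - l)) = 2/(-3 - l))
n = 0 (n = 0*(-2/(3 + 3)) = 0*(-2/6) = 0*(-2*1/6) = 0*(-1/3) = 0)
x = 0 (x = -3*0 = 0)
D*12 + x = -34*12 + 0 = -408 + 0 = -408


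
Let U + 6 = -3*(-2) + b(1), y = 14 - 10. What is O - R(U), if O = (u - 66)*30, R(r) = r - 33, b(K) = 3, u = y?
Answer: -1830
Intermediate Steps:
y = 4
u = 4
U = 3 (U = -6 + (-3*(-2) + 3) = -6 + (6 + 3) = -6 + 9 = 3)
R(r) = -33 + r
O = -1860 (O = (4 - 66)*30 = -62*30 = -1860)
O - R(U) = -1860 - (-33 + 3) = -1860 - 1*(-30) = -1860 + 30 = -1830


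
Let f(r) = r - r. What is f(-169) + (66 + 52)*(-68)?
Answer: -8024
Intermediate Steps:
f(r) = 0
f(-169) + (66 + 52)*(-68) = 0 + (66 + 52)*(-68) = 0 + 118*(-68) = 0 - 8024 = -8024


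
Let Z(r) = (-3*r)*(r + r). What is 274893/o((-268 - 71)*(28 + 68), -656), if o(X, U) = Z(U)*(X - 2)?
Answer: 91631/28011430912 ≈ 3.2712e-6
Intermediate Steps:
Z(r) = -6*r**2 (Z(r) = (-3*r)*(2*r) = -6*r**2)
o(X, U) = -6*U**2*(-2 + X) (o(X, U) = (-6*U**2)*(X - 2) = (-6*U**2)*(-2 + X) = -6*U**2*(-2 + X))
274893/o((-268 - 71)*(28 + 68), -656) = 274893/((6*(-656)**2*(2 - (-268 - 71)*(28 + 68)))) = 274893/((6*430336*(2 - (-339)*96))) = 274893/((6*430336*(2 - 1*(-32544)))) = 274893/((6*430336*(2 + 32544))) = 274893/((6*430336*32546)) = 274893/84034292736 = 274893*(1/84034292736) = 91631/28011430912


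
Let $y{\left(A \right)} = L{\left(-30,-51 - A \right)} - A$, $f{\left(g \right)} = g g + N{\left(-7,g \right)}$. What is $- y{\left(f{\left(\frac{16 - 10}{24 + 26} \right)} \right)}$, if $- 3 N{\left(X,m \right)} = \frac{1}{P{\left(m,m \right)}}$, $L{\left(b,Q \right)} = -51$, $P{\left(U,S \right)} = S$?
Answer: $\frac{271331}{5625} \approx 48.237$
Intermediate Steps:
$N{\left(X,m \right)} = - \frac{1}{3 m}$
$f{\left(g \right)} = g^{2} - \frac{1}{3 g}$ ($f{\left(g \right)} = g g - \frac{1}{3 g} = g^{2} - \frac{1}{3 g}$)
$y{\left(A \right)} = -51 - A$
$- y{\left(f{\left(\frac{16 - 10}{24 + 26} \right)} \right)} = - (-51 - \frac{- \frac{1}{3} + \left(\frac{16 - 10}{24 + 26}\right)^{3}}{\left(16 - 10\right) \frac{1}{24 + 26}}) = - (-51 - \frac{- \frac{1}{3} + \left(\frac{6}{50}\right)^{3}}{6 \cdot \frac{1}{50}}) = - (-51 - \frac{- \frac{1}{3} + \left(6 \cdot \frac{1}{50}\right)^{3}}{6 \cdot \frac{1}{50}}) = - (-51 - \frac{- \frac{1}{3} + \left(\frac{3}{25}\right)^{3}}{\frac{3}{25}}) = - (-51 - \frac{25 \left(- \frac{1}{3} + \frac{27}{15625}\right)}{3}) = - (-51 - \frac{25}{3} \left(- \frac{15544}{46875}\right)) = - (-51 - - \frac{15544}{5625}) = - (-51 + \frac{15544}{5625}) = \left(-1\right) \left(- \frac{271331}{5625}\right) = \frac{271331}{5625}$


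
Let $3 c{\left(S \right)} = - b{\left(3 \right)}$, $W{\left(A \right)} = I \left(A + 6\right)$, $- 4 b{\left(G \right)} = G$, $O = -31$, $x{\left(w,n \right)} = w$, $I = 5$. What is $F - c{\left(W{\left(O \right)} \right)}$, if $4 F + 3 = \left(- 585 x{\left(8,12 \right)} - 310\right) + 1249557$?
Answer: $\frac{1244563}{4} \approx 3.1114 \cdot 10^{5}$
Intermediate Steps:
$b{\left(G \right)} = - \frac{G}{4}$
$W{\left(A \right)} = 30 + 5 A$ ($W{\left(A \right)} = 5 \left(A + 6\right) = 5 \left(6 + A\right) = 30 + 5 A$)
$c{\left(S \right)} = \frac{1}{4}$ ($c{\left(S \right)} = \frac{\left(-1\right) \left(\left(- \frac{1}{4}\right) 3\right)}{3} = \frac{\left(-1\right) \left(- \frac{3}{4}\right)}{3} = \frac{1}{3} \cdot \frac{3}{4} = \frac{1}{4}$)
$F = 311141$ ($F = - \frac{3}{4} + \frac{\left(\left(-585\right) 8 - 310\right) + 1249557}{4} = - \frac{3}{4} + \frac{\left(-4680 - 310\right) + 1249557}{4} = - \frac{3}{4} + \frac{-4990 + 1249557}{4} = - \frac{3}{4} + \frac{1}{4} \cdot 1244567 = - \frac{3}{4} + \frac{1244567}{4} = 311141$)
$F - c{\left(W{\left(O \right)} \right)} = 311141 - \frac{1}{4} = \frac{1244563}{4}$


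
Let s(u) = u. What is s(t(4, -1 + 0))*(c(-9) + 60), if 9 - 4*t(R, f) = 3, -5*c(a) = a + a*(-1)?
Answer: 90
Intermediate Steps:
c(a) = 0 (c(a) = -(a + a*(-1))/5 = -(a - a)/5 = -1/5*0 = 0)
t(R, f) = 3/2 (t(R, f) = 9/4 - 1/4*3 = 9/4 - 3/4 = 3/2)
s(t(4, -1 + 0))*(c(-9) + 60) = 3*(0 + 60)/2 = (3/2)*60 = 90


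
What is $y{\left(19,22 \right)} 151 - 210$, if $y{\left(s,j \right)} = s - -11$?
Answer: $4320$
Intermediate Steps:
$y{\left(s,j \right)} = 11 + s$ ($y{\left(s,j \right)} = s + 11 = 11 + s$)
$y{\left(19,22 \right)} 151 - 210 = \left(11 + 19\right) 151 - 210 = 30 \cdot 151 - 210 = 4530 - 210 = 4320$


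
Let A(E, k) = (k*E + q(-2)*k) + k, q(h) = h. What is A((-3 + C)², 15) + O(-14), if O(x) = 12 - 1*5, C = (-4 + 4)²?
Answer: 127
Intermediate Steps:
C = 0 (C = 0² = 0)
O(x) = 7 (O(x) = 12 - 5 = 7)
A(E, k) = -k + E*k (A(E, k) = (k*E - 2*k) + k = (E*k - 2*k) + k = (-2*k + E*k) + k = -k + E*k)
A((-3 + C)², 15) + O(-14) = 15*(-1 + (-3 + 0)²) + 7 = 15*(-1 + (-3)²) + 7 = 15*(-1 + 9) + 7 = 15*8 + 7 = 120 + 7 = 127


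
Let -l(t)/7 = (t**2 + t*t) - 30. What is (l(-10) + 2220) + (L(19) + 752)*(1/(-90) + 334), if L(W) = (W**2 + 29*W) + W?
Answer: 5631333/10 ≈ 5.6313e+5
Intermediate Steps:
L(W) = W**2 + 30*W
l(t) = 210 - 14*t**2 (l(t) = -7*((t**2 + t*t) - 30) = -7*((t**2 + t**2) - 30) = -7*(2*t**2 - 30) = -7*(-30 + 2*t**2) = 210 - 14*t**2)
(l(-10) + 2220) + (L(19) + 752)*(1/(-90) + 334) = ((210 - 14*(-10)**2) + 2220) + (19*(30 + 19) + 752)*(1/(-90) + 334) = ((210 - 14*100) + 2220) + (19*49 + 752)*(-1/90 + 334) = ((210 - 1400) + 2220) + (931 + 752)*(30059/90) = (-1190 + 2220) + 1683*(30059/90) = 1030 + 5621033/10 = 5631333/10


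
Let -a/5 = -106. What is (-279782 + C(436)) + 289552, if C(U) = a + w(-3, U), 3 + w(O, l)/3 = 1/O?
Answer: 10290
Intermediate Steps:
a = 530 (a = -5*(-106) = 530)
w(O, l) = -9 + 3/O
C(U) = 520 (C(U) = 530 + (-9 + 3/(-3)) = 530 + (-9 + 3*(-⅓)) = 530 + (-9 - 1) = 530 - 10 = 520)
(-279782 + C(436)) + 289552 = (-279782 + 520) + 289552 = -279262 + 289552 = 10290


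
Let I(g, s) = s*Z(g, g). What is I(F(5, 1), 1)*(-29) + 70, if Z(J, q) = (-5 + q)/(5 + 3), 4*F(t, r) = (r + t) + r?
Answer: 2617/32 ≈ 81.781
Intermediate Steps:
F(t, r) = r/2 + t/4 (F(t, r) = ((r + t) + r)/4 = (t + 2*r)/4 = r/2 + t/4)
Z(J, q) = -5/8 + q/8 (Z(J, q) = (-5 + q)/8 = (-5 + q)*(1/8) = -5/8 + q/8)
I(g, s) = s*(-5/8 + g/8)
I(F(5, 1), 1)*(-29) + 70 = ((1/8)*1*(-5 + ((1/2)*1 + (1/4)*5)))*(-29) + 70 = ((1/8)*1*(-5 + (1/2 + 5/4)))*(-29) + 70 = ((1/8)*1*(-5 + 7/4))*(-29) + 70 = ((1/8)*1*(-13/4))*(-29) + 70 = -13/32*(-29) + 70 = 377/32 + 70 = 2617/32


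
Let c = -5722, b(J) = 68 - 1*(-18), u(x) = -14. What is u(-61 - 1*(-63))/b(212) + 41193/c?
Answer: -1811353/246046 ≈ -7.3618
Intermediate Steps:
b(J) = 86 (b(J) = 68 + 18 = 86)
u(-61 - 1*(-63))/b(212) + 41193/c = -14/86 + 41193/(-5722) = -14*1/86 + 41193*(-1/5722) = -7/43 - 41193/5722 = -1811353/246046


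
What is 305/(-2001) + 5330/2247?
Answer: 3326665/1498749 ≈ 2.2196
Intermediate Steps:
305/(-2001) + 5330/2247 = 305*(-1/2001) + 5330*(1/2247) = -305/2001 + 5330/2247 = 3326665/1498749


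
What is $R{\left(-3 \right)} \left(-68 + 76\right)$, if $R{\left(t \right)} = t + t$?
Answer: $-48$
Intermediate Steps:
$R{\left(t \right)} = 2 t$
$R{\left(-3 \right)} \left(-68 + 76\right) = 2 \left(-3\right) \left(-68 + 76\right) = \left(-6\right) 8 = -48$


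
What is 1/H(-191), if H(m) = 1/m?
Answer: -191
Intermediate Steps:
1/H(-191) = 1/(1/(-191)) = 1/(-1/191) = -191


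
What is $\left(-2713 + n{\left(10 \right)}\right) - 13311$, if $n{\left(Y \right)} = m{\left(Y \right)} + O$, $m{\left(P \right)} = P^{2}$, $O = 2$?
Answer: $-15922$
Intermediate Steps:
$n{\left(Y \right)} = 2 + Y^{2}$ ($n{\left(Y \right)} = Y^{2} + 2 = 2 + Y^{2}$)
$\left(-2713 + n{\left(10 \right)}\right) - 13311 = \left(-2713 + \left(2 + 10^{2}\right)\right) - 13311 = \left(-2713 + \left(2 + 100\right)\right) - 13311 = \left(-2713 + 102\right) - 13311 = -2611 - 13311 = -15922$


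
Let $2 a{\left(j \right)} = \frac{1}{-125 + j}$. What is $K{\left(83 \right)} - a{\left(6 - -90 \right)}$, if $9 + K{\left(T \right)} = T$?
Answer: $\frac{4293}{58} \approx 74.017$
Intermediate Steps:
$K{\left(T \right)} = -9 + T$
$a{\left(j \right)} = \frac{1}{2 \left(-125 + j\right)}$
$K{\left(83 \right)} - a{\left(6 - -90 \right)} = \left(-9 + 83\right) - \frac{1}{2 \left(-125 + \left(6 - -90\right)\right)} = 74 - \frac{1}{2 \left(-125 + \left(6 + 90\right)\right)} = 74 - \frac{1}{2 \left(-125 + 96\right)} = 74 - \frac{1}{2 \left(-29\right)} = 74 - \frac{1}{2} \left(- \frac{1}{29}\right) = 74 - - \frac{1}{58} = 74 + \frac{1}{58} = \frac{4293}{58}$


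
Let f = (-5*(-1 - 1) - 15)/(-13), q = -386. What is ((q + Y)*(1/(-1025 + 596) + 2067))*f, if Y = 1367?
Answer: 1449823170/1859 ≈ 7.7989e+5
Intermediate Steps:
f = 5/13 (f = -(-5*(-2) - 15)/13 = -(10 - 15)/13 = -1/13*(-5) = 5/13 ≈ 0.38462)
((q + Y)*(1/(-1025 + 596) + 2067))*f = ((-386 + 1367)*(1/(-1025 + 596) + 2067))*(5/13) = (981*(1/(-429) + 2067))*(5/13) = (981*(-1/429 + 2067))*(5/13) = (981*(886742/429))*(5/13) = (289964634/143)*(5/13) = 1449823170/1859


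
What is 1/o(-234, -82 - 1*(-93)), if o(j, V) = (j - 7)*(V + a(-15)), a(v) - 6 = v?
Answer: -1/482 ≈ -0.0020747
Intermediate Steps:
a(v) = 6 + v
o(j, V) = (-9 + V)*(-7 + j) (o(j, V) = (j - 7)*(V + (6 - 15)) = (-7 + j)*(V - 9) = (-7 + j)*(-9 + V) = (-9 + V)*(-7 + j))
1/o(-234, -82 - 1*(-93)) = 1/(63 - 9*(-234) - 7*(-82 - 1*(-93)) + (-82 - 1*(-93))*(-234)) = 1/(63 + 2106 - 7*(-82 + 93) + (-82 + 93)*(-234)) = 1/(63 + 2106 - 7*11 + 11*(-234)) = 1/(63 + 2106 - 77 - 2574) = 1/(-482) = -1/482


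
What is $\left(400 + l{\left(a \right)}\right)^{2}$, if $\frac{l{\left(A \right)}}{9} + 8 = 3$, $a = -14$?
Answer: $126025$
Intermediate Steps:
$l{\left(A \right)} = -45$ ($l{\left(A \right)} = -72 + 9 \cdot 3 = -72 + 27 = -45$)
$\left(400 + l{\left(a \right)}\right)^{2} = \left(400 - 45\right)^{2} = 355^{2} = 126025$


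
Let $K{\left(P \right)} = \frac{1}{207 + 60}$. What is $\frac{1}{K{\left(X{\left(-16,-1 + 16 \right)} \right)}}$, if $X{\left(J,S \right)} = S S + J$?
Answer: $267$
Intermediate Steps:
$X{\left(J,S \right)} = J + S^{2}$ ($X{\left(J,S \right)} = S^{2} + J = J + S^{2}$)
$K{\left(P \right)} = \frac{1}{267}$
$\frac{1}{K{\left(X{\left(-16,-1 + 16 \right)} \right)}} = \frac{1}{\frac{1}{267}} = 267$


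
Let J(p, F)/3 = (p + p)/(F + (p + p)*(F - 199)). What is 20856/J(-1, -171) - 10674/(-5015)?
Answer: -9918876986/5015 ≈ -1.9778e+6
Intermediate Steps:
J(p, F) = 6*p/(F + 2*p*(-199 + F)) (J(p, F) = 3*((p + p)/(F + (p + p)*(F - 199))) = 3*((2*p)/(F + (2*p)*(-199 + F))) = 3*((2*p)/(F + 2*p*(-199 + F))) = 3*(2*p/(F + 2*p*(-199 + F))) = 6*p/(F + 2*p*(-199 + F)))
20856/J(-1, -171) - 10674/(-5015) = 20856/((6*(-1)/(-171 - 398*(-1) + 2*(-171)*(-1)))) - 10674/(-5015) = 20856/((6*(-1)/(-171 + 398 + 342))) - 10674*(-1/5015) = 20856/((6*(-1)/569)) + 10674/5015 = 20856/((6*(-1)*(1/569))) + 10674/5015 = 20856/(-6/569) + 10674/5015 = 20856*(-569/6) + 10674/5015 = -1977844 + 10674/5015 = -9918876986/5015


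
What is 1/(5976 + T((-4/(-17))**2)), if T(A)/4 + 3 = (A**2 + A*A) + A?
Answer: 83521/498139788 ≈ 0.00016767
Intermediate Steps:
T(A) = -12 + 4*A + 8*A**2 (T(A) = -12 + 4*((A**2 + A*A) + A) = -12 + 4*((A**2 + A**2) + A) = -12 + 4*(2*A**2 + A) = -12 + 4*(A + 2*A**2) = -12 + (4*A + 8*A**2) = -12 + 4*A + 8*A**2)
1/(5976 + T((-4/(-17))**2)) = 1/(5976 + (-12 + 4*(-4/(-17))**2 + 8*((-4/(-17))**2)**2)) = 1/(5976 + (-12 + 4*(-4*(-1/17))**2 + 8*((-4*(-1/17))**2)**2)) = 1/(5976 + (-12 + 4*(4/17)**2 + 8*((4/17)**2)**2)) = 1/(5976 + (-12 + 4*(16/289) + 8*(16/289)**2)) = 1/(5976 + (-12 + 64/289 + 8*(256/83521))) = 1/(5976 + (-12 + 64/289 + 2048/83521)) = 1/(5976 - 981708/83521) = 1/(498139788/83521) = 83521/498139788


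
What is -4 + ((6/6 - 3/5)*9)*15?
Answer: 50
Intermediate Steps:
-4 + ((6/6 - 3/5)*9)*15 = -4 + ((6*(1/6) - 3*1/5)*9)*15 = -4 + ((1 - 3/5)*9)*15 = -4 + ((2/5)*9)*15 = -4 + (18/5)*15 = -4 + 54 = 50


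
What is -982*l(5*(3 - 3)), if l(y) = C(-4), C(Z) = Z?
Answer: 3928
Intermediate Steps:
l(y) = -4
-982*l(5*(3 - 3)) = -982*(-4) = 3928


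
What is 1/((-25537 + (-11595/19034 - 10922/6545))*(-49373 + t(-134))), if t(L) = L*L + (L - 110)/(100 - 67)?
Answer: 822211698/659871203267286433 ≈ 1.2460e-9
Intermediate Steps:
t(L) = -10/3 + L² + L/33 (t(L) = L² + (-110 + L)/33 = L² + (-110 + L)*(1/33) = L² + (-10/3 + L/33) = -10/3 + L² + L/33)
1/((-25537 + (-11595/19034 - 10922/6545))*(-49373 + t(-134))) = 1/((-25537 + (-11595/19034 - 10922/6545))*(-49373 + (-10/3 + (-134)² + (1/33)*(-134)))) = 1/((-25537 + (-11595*1/19034 - 10922*1/6545))*(-49373 + (-10/3 + 17956 - 134/33))) = 1/((-25537 + (-11595/19034 - 10922/6545))*(-49373 + 592304/33)) = 1/((-25537 - 283778623/124577530)*(-1037005/33)) = 1/(-3181620162233/124577530*(-1037005/33)) = 1/(659871203267286433/822211698) = 822211698/659871203267286433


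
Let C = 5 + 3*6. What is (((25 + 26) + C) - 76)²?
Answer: 4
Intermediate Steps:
C = 23 (C = 5 + 18 = 23)
(((25 + 26) + C) - 76)² = (((25 + 26) + 23) - 76)² = ((51 + 23) - 76)² = (74 - 76)² = (-2)² = 4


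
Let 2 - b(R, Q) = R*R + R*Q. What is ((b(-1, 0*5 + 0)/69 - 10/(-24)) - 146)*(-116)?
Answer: 1165133/69 ≈ 16886.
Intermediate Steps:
b(R, Q) = 2 - R**2 - Q*R (b(R, Q) = 2 - (R*R + R*Q) = 2 - (R**2 + Q*R) = 2 + (-R**2 - Q*R) = 2 - R**2 - Q*R)
((b(-1, 0*5 + 0)/69 - 10/(-24)) - 146)*(-116) = (((2 - 1*(-1)**2 - 1*(0*5 + 0)*(-1))/69 - 10/(-24)) - 146)*(-116) = (((2 - 1*1 - 1*(0 + 0)*(-1))*(1/69) - 10*(-1/24)) - 146)*(-116) = (((2 - 1 - 1*0*(-1))*(1/69) + 5/12) - 146)*(-116) = (((2 - 1 + 0)*(1/69) + 5/12) - 146)*(-116) = ((1*(1/69) + 5/12) - 146)*(-116) = ((1/69 + 5/12) - 146)*(-116) = (119/276 - 146)*(-116) = -40177/276*(-116) = 1165133/69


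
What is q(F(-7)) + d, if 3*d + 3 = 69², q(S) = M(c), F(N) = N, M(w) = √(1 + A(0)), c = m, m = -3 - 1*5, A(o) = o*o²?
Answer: 1587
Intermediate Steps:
A(o) = o³
m = -8 (m = -3 - 5 = -8)
c = -8
M(w) = 1 (M(w) = √(1 + 0³) = √(1 + 0) = √1 = 1)
q(S) = 1
d = 1586 (d = -1 + (⅓)*69² = -1 + (⅓)*4761 = -1 + 1587 = 1586)
q(F(-7)) + d = 1 + 1586 = 1587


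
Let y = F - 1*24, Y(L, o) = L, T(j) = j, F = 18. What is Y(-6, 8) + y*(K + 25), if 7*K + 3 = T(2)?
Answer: -1086/7 ≈ -155.14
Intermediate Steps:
K = -1/7 (K = -3/7 + (1/7)*2 = -3/7 + 2/7 = -1/7 ≈ -0.14286)
y = -6 (y = 18 - 1*24 = 18 - 24 = -6)
Y(-6, 8) + y*(K + 25) = -6 - 6*(-1/7 + 25) = -6 - 6*174/7 = -6 - 1044/7 = -1086/7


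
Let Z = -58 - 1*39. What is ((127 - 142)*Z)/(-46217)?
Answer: -1455/46217 ≈ -0.031482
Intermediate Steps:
Z = -97 (Z = -58 - 39 = -97)
((127 - 142)*Z)/(-46217) = ((127 - 142)*(-97))/(-46217) = -15*(-97)*(-1/46217) = 1455*(-1/46217) = -1455/46217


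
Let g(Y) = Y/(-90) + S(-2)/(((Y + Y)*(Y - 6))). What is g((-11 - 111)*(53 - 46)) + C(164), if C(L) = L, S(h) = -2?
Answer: 1146754607/6609960 ≈ 173.49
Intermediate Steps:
g(Y) = -Y/90 - 1/(Y*(-6 + Y)) (g(Y) = Y/(-90) - 2*1/((Y - 6)*(Y + Y)) = Y*(-1/90) - 2*1/(2*Y*(-6 + Y)) = -Y/90 - 2*1/(2*Y*(-6 + Y)) = -Y/90 - 1/(Y*(-6 + Y)))
g((-11 - 111)*(53 - 46)) + C(164) = (-90 - ((-11 - 111)*(53 - 46))³ + 6*((-11 - 111)*(53 - 46))²)/(90*(((-11 - 111)*(53 - 46)))*(-6 + (-11 - 111)*(53 - 46))) + 164 = (-90 - (-122*7)³ + 6*(-122*7)²)/(90*((-122*7))*(-6 - 122*7)) + 164 = (1/90)*(-90 - 1*(-854)³ + 6*(-854)²)/(-854*(-6 - 854)) + 164 = (1/90)*(-1/854)*(-90 - 1*(-622835864) + 6*729316)/(-860) + 164 = (1/90)*(-1/854)*(-1/860)*(-90 + 622835864 + 4375896) + 164 = (1/90)*(-1/854)*(-1/860)*627211670 + 164 = 62721167/6609960 + 164 = 1146754607/6609960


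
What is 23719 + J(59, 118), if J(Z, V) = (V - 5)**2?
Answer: 36488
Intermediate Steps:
J(Z, V) = (-5 + V)**2
23719 + J(59, 118) = 23719 + (-5 + 118)**2 = 23719 + 113**2 = 23719 + 12769 = 36488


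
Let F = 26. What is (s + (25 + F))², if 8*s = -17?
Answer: 152881/64 ≈ 2388.8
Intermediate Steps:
s = -17/8 (s = (⅛)*(-17) = -17/8 ≈ -2.1250)
(s + (25 + F))² = (-17/8 + (25 + 26))² = (-17/8 + 51)² = (391/8)² = 152881/64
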